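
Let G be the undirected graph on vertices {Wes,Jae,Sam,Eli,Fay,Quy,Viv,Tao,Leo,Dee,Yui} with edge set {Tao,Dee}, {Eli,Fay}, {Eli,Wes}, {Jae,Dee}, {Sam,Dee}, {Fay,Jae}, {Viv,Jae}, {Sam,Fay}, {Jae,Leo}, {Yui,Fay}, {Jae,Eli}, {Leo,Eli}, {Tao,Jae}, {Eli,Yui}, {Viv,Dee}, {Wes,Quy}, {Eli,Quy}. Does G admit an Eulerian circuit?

Yes

Degrees: Wes:2, Jae:6, Sam:2, Eli:6, Fay:4, Quy:2, Viv:2, Tao:2, Leo:2, Dee:4, Yui:2
All degrees are even and the non-isolated vertices are connected — an Eulerian circuit exists.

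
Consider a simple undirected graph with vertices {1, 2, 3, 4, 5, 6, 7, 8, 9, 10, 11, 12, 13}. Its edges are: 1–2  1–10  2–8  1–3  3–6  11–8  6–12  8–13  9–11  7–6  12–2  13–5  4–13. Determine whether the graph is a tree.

|V| = 13, |E| = 13.
Connected but with 13 > 12 edges, so it has a cycle and is not a tree.

No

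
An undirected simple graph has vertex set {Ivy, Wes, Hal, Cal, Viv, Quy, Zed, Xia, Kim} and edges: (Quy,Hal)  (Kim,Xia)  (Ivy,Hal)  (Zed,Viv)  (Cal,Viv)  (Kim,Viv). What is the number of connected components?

3

Component: {Wes}
Component: {Ivy, Hal, Quy}
Component: {Cal, Viv, Zed, Xia, Kim}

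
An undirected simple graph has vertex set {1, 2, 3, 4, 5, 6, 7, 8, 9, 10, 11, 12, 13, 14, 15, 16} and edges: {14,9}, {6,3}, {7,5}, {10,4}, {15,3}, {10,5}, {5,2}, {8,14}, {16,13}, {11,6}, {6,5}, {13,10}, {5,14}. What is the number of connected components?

3

Component: {1}
Component: {12}
Component: {2, 3, 4, 5, 6, 7, 8, 9, 10, 11, 13, 14, 15, 16}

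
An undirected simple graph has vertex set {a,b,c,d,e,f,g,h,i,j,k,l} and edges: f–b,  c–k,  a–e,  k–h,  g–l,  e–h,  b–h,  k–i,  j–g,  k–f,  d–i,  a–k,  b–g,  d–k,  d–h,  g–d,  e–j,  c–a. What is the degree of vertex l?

Neighbors of l: g.

1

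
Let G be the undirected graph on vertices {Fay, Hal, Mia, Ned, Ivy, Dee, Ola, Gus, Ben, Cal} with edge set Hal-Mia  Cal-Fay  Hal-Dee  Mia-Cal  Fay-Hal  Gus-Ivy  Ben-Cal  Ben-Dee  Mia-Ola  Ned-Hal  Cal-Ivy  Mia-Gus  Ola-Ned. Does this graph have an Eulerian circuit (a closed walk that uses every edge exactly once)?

Degrees: Fay:2, Hal:4, Mia:4, Ned:2, Ivy:2, Dee:2, Ola:2, Gus:2, Ben:2, Cal:4
All degrees are even and the non-isolated vertices are connected — an Eulerian circuit exists.

Yes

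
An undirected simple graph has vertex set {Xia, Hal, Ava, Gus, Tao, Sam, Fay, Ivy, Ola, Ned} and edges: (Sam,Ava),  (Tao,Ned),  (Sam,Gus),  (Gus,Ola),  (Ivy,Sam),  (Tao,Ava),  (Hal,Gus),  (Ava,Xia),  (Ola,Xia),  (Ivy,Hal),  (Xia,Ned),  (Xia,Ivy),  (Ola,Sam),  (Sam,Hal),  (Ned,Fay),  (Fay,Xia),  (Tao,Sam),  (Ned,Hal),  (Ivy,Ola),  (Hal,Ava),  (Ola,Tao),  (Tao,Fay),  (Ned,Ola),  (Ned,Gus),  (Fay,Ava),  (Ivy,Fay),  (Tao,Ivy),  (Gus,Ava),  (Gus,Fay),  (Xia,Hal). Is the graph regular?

Degrees: Xia:6, Hal:6, Ava:6, Gus:6, Tao:6, Sam:6, Fay:6, Ivy:6, Ola:6, Ned:6
All degrees equal 6; the graph is regular.

Yes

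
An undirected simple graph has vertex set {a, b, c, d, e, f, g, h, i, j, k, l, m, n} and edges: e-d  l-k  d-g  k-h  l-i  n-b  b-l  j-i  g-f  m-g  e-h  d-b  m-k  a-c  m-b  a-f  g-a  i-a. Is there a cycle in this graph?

Yes

|V| = 14, |E| = 18, number of components = 1.
One cycle is m-b-d-e-h-k-m.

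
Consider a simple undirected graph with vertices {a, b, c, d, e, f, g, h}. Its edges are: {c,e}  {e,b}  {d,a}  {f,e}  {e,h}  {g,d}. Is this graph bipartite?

A valid 2-coloring puts {d, e} on one side and {a, b, c, f, g, h} on the other; every edge crosses between the two sides.

Yes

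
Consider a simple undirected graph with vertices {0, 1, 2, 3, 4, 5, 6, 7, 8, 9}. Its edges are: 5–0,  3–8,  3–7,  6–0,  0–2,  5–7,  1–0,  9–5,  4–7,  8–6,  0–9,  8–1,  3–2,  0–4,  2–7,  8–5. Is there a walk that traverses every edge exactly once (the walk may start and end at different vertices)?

Degrees: 0:6, 1:2, 2:3, 3:3, 4:2, 5:4, 6:2, 7:4, 8:4, 9:2
Odd-degree vertices: 2, 3 (2 total).
The non-isolated vertices are connected and exactly 2 have odd degree, so an Eulerian trail exists (from 2 to 3).

Yes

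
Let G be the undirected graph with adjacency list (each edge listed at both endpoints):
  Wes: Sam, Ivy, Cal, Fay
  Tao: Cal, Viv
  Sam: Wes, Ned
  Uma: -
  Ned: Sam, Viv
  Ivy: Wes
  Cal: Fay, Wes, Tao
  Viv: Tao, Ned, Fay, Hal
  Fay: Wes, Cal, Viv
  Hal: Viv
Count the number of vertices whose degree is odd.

Degrees: Wes:4, Tao:2, Sam:2, Uma:0, Ned:2, Ivy:1, Cal:3, Viv:4, Fay:3, Hal:1
Odd-degree vertices: Ivy, Cal, Fay, Hal.

4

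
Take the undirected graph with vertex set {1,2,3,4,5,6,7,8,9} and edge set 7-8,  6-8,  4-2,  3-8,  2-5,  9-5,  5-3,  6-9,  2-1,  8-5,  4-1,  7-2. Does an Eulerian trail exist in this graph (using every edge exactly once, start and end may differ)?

Degrees: 1:2, 2:4, 3:2, 4:2, 5:4, 6:2, 7:2, 8:4, 9:2
Odd-degree vertices: none (0 total).
With 0 odd-degree vertices and all edges in one connected piece, an Eulerian trail exists.

Yes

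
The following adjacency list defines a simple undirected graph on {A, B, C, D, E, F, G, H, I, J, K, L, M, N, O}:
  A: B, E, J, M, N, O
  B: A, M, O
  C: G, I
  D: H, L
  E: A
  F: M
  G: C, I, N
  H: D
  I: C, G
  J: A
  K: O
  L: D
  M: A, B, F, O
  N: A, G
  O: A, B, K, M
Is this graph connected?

Component: {D, H, L}
Component: {A, B, C, E, F, G, I, J, K, M, N, O}
No edge joins these 2 groups, so the graph is disconnected.

No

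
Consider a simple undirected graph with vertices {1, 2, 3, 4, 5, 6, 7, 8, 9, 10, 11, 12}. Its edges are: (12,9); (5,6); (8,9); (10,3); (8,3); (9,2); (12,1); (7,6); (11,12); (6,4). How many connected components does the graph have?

2

Component: {4, 5, 6, 7}
Component: {1, 2, 3, 8, 9, 10, 11, 12}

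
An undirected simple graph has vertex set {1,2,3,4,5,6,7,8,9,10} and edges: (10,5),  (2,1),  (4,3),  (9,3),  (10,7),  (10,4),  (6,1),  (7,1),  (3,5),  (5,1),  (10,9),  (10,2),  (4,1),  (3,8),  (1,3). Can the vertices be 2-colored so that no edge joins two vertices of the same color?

The cycle 3-1-4-3 has length 3, which is odd, so the graph is not bipartite.

No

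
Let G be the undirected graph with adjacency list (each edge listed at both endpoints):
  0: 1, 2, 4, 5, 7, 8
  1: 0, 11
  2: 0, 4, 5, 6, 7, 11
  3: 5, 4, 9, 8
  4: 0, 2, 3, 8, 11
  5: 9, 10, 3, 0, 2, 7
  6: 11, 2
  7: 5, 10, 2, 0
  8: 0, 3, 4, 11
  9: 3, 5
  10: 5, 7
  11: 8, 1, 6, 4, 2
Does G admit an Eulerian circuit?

No

Degrees: 0:6, 1:2, 2:6, 3:4, 4:5, 5:6, 6:2, 7:4, 8:4, 9:2, 10:2, 11:5
4, 11 have odd degree; an Eulerian circuit needs every degree to be even, so none exists.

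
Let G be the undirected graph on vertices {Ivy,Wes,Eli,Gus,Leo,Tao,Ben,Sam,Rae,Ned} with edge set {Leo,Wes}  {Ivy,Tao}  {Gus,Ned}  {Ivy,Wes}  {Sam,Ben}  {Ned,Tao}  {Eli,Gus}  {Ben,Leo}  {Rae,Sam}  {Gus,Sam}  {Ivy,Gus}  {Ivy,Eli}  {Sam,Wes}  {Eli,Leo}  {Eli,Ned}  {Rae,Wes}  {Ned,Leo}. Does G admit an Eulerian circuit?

Yes

Degrees: Ivy:4, Wes:4, Eli:4, Gus:4, Leo:4, Tao:2, Ben:2, Sam:4, Rae:2, Ned:4
All degrees are even and the non-isolated vertices are connected — an Eulerian circuit exists.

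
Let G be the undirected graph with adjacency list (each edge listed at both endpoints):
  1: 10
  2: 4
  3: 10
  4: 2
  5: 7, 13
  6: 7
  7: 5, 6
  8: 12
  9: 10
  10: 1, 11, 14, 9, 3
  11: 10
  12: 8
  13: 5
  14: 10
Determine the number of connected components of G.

Component: {2, 4}
Component: {8, 12}
Component: {5, 6, 7, 13}
Component: {1, 3, 9, 10, 11, 14}

4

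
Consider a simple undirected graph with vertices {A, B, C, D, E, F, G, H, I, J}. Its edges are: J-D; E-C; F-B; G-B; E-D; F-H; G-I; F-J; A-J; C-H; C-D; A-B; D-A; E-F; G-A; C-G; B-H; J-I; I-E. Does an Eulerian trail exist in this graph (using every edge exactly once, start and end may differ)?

Yes

Degrees: A:4, B:4, C:4, D:4, E:4, F:4, G:4, H:3, I:3, J:4
Odd-degree vertices: H, I (2 total).
The non-isolated vertices are connected and exactly 2 have odd degree, so an Eulerian trail exists (from H to I).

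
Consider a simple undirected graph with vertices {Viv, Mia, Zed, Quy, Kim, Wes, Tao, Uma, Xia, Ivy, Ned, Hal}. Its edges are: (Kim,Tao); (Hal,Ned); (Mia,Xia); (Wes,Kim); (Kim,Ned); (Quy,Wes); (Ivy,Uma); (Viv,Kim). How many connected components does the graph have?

Component: {Zed}
Component: {Mia, Xia}
Component: {Uma, Ivy}
Component: {Viv, Quy, Kim, Wes, Tao, Ned, Hal}

4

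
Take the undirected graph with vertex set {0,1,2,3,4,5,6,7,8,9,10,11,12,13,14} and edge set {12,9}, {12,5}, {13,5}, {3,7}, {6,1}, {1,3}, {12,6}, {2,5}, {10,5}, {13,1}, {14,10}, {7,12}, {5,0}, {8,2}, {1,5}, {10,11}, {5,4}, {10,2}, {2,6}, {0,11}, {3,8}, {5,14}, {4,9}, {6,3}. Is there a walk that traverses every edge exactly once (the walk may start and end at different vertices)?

Yes

Degrees: 0:2, 1:4, 2:4, 3:4, 4:2, 5:8, 6:4, 7:2, 8:2, 9:2, 10:4, 11:2, 12:4, 13:2, 14:2
Odd-degree vertices: none (0 total).
With 0 odd-degree vertices and all edges in one connected piece, an Eulerian trail exists.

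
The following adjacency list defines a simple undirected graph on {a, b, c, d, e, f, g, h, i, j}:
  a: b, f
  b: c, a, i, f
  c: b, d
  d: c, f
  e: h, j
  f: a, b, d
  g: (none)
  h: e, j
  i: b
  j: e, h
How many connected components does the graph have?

3

Component: {g}
Component: {e, h, j}
Component: {a, b, c, d, f, i}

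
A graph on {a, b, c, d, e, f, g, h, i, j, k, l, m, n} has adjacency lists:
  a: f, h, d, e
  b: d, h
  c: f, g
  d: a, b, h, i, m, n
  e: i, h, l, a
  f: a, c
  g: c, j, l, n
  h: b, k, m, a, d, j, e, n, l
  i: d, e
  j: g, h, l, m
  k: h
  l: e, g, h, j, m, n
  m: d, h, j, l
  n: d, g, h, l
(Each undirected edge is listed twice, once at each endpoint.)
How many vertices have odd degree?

Degrees: a:4, b:2, c:2, d:6, e:4, f:2, g:4, h:9, i:2, j:4, k:1, l:6, m:4, n:4
Odd-degree vertices: h, k.

2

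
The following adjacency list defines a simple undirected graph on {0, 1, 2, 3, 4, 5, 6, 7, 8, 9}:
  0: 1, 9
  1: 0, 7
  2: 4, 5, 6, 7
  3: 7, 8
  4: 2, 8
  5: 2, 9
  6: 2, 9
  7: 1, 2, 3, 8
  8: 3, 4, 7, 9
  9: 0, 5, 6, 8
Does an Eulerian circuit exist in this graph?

Degrees: 0:2, 1:2, 2:4, 3:2, 4:2, 5:2, 6:2, 7:4, 8:4, 9:4
Every vertex has even degree and the edges form a single connected piece, so an Eulerian circuit exists.

Yes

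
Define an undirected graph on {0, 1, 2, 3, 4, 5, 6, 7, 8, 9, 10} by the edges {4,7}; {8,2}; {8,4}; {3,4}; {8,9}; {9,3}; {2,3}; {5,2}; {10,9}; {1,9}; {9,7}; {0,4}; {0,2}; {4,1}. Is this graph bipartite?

Yes

Color {2, 4, 6, 9} black and {0, 1, 3, 5, 7, 8, 10} white. No edge joins two same-colored vertices, so the graph is bipartite.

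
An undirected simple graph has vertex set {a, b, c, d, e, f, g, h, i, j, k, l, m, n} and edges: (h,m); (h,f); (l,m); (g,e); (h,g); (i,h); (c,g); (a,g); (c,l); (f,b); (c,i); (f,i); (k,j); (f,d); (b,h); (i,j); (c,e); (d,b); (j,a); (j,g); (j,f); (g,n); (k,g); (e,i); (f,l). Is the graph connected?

Yes

A breadth-first search from a visits a, g, j, h, n, e, c, k, f, i, m, b, l, d — all 14 vertices — so the graph is connected.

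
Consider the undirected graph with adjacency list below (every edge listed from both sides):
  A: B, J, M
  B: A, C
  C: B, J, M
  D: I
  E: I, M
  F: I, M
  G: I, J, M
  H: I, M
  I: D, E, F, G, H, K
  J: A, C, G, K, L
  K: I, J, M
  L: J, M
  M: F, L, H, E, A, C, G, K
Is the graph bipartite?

A valid 2-coloring puts {B, I, J, M} on one side and {A, C, D, E, F, G, H, K, L} on the other; every edge crosses between the two sides.

Yes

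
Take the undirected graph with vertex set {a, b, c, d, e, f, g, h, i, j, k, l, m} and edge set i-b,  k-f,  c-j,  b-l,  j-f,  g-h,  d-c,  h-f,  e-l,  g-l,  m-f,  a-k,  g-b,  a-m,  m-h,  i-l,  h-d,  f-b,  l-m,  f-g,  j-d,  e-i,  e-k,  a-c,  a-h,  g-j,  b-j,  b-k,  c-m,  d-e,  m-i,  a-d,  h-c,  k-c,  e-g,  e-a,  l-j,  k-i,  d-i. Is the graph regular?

Degrees: a:6, b:6, c:6, d:6, e:6, f:6, g:6, h:6, i:6, j:6, k:6, l:6, m:6
Every vertex has degree 6, so the graph is 6-regular.

Yes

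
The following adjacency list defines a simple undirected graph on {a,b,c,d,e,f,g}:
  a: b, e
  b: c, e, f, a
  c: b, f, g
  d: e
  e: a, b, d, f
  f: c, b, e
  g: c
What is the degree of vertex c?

3

Neighbors of c: b, f, g.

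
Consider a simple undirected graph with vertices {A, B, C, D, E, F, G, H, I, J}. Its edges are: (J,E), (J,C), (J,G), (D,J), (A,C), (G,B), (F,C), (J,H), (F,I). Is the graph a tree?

Yes

|V| = 10, |E| = 9.
Connected and |E| = |V| - 1, which characterizes a tree.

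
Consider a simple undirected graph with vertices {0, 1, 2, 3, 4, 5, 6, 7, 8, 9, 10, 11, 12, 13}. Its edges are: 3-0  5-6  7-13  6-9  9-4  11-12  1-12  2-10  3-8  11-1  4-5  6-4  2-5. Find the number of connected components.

4

Component: {7, 13}
Component: {0, 3, 8}
Component: {1, 11, 12}
Component: {2, 4, 5, 6, 9, 10}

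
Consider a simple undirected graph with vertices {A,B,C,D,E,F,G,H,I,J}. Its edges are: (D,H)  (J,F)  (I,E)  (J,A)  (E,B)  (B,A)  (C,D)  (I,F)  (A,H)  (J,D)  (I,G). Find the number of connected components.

Component: {A, B, C, D, E, F, G, H, I, J}

1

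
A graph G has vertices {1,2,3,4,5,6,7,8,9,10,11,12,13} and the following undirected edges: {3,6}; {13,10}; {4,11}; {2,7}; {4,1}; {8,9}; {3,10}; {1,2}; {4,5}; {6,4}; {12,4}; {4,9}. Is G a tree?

|V| = 13, |E| = 12.
It is connected with exactly 12 edges, hence acyclic — it is a tree.

Yes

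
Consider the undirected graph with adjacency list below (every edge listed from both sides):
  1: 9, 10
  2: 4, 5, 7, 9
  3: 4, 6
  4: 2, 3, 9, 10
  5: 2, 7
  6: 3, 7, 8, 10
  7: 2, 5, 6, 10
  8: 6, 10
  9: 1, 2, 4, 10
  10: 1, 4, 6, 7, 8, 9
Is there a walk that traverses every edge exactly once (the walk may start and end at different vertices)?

Degrees: 1:2, 2:4, 3:2, 4:4, 5:2, 6:4, 7:4, 8:2, 9:4, 10:6
Odd-degree vertices: none (0 total).
With 0 odd-degree vertices and all edges in one connected piece, an Eulerian trail exists.

Yes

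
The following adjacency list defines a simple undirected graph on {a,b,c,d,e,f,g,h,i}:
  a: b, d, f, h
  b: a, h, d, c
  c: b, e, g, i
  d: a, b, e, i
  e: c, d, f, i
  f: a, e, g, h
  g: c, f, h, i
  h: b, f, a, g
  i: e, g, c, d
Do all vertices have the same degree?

Yes

Degrees: a:4, b:4, c:4, d:4, e:4, f:4, g:4, h:4, i:4
Every vertex has degree 4, so the graph is 4-regular.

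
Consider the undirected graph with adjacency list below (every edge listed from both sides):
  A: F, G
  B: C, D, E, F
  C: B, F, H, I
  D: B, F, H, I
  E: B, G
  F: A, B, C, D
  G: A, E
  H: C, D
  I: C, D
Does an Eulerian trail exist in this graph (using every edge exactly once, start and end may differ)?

Degrees: A:2, B:4, C:4, D:4, E:2, F:4, G:2, H:2, I:2
Odd-degree vertices: none (0 total).
The non-isolated vertices are connected and exactly 0 have odd degree, so an Eulerian trail exists.

Yes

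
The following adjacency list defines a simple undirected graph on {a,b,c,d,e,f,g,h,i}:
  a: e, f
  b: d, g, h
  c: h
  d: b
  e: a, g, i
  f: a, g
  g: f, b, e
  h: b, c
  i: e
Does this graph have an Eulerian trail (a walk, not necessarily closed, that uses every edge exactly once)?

No

Degrees: a:2, b:3, c:1, d:1, e:3, f:2, g:3, h:2, i:1
Odd-degree vertices: b, c, d, e, g, i (6 total).
With 6 odd-degree vertices (more than two), no single trail can use every edge.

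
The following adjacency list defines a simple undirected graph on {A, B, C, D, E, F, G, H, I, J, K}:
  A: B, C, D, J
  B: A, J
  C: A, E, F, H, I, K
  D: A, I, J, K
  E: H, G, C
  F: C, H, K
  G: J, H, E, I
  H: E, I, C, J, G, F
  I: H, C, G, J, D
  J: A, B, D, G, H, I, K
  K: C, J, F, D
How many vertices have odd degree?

4

Degrees: A:4, B:2, C:6, D:4, E:3, F:3, G:4, H:6, I:5, J:7, K:4
Odd-degree vertices: E, F, I, J.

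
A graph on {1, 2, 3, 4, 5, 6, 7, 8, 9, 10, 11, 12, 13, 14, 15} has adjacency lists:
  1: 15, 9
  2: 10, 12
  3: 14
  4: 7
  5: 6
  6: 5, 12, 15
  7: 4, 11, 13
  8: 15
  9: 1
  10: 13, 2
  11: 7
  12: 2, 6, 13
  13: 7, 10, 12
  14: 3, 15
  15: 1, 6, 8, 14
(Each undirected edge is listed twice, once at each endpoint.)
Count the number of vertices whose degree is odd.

10

Degrees: 1:2, 2:2, 3:1, 4:1, 5:1, 6:3, 7:3, 8:1, 9:1, 10:2, 11:1, 12:3, 13:3, 14:2, 15:4
Odd-degree vertices: 3, 4, 5, 6, 7, 8, 9, 11, 12, 13.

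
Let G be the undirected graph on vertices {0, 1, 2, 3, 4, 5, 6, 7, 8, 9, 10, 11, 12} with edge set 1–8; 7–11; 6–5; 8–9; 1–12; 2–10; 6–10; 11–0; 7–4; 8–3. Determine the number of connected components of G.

3

Component: {0, 4, 7, 11}
Component: {2, 5, 6, 10}
Component: {1, 3, 8, 9, 12}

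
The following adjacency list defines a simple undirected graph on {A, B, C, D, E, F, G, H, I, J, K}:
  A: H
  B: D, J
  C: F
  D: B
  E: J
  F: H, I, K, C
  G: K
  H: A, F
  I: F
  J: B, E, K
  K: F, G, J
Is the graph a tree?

|V| = 11, |E| = 10.
It is connected with exactly 10 edges, hence acyclic — it is a tree.

Yes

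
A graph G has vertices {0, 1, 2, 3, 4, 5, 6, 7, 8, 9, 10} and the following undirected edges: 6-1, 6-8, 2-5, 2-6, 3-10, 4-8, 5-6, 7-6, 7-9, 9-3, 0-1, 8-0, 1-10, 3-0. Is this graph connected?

Starting from 0 and exploring outward reaches every vertex (0, 1, 3, 8, 6, 10, 9, 4, 5, 7, 2); the graph is connected.

Yes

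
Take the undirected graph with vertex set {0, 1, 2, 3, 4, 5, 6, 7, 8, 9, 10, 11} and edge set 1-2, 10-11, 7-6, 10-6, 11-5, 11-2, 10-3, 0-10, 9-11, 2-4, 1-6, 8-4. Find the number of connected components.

1

Component: {0, 1, 2, 3, 4, 5, 6, 7, 8, 9, 10, 11}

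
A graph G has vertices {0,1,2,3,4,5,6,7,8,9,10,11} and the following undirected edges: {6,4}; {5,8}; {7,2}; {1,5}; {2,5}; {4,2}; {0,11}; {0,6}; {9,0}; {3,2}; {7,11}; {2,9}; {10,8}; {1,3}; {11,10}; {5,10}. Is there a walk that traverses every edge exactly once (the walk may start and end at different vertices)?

No

Degrees: 0:3, 1:2, 2:5, 3:2, 4:2, 5:4, 6:2, 7:2, 8:2, 9:2, 10:3, 11:3
Odd-degree vertices: 0, 2, 10, 11 (4 total).
An Eulerian trail requires 0 or 2 odd-degree vertices; here there are 4.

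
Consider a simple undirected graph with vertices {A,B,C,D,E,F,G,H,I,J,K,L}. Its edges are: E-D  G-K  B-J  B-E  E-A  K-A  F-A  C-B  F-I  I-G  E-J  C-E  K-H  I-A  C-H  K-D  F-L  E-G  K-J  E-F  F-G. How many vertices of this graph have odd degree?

8

Degrees: A:4, B:3, C:3, D:2, E:7, F:5, G:4, H:2, I:3, J:3, K:5, L:1
Odd-degree vertices: B, C, E, F, I, J, K, L.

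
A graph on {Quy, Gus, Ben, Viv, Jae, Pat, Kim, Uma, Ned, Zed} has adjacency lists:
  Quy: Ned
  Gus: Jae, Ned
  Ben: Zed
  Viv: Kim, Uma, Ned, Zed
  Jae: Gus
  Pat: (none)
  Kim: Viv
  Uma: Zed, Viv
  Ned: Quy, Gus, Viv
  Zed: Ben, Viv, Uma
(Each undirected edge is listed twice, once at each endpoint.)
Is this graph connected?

No

Component: {Pat}
Component: {Quy, Gus, Ben, Viv, Jae, Kim, Uma, Ned, Zed}
There are 2 separate components, so the graph is not connected.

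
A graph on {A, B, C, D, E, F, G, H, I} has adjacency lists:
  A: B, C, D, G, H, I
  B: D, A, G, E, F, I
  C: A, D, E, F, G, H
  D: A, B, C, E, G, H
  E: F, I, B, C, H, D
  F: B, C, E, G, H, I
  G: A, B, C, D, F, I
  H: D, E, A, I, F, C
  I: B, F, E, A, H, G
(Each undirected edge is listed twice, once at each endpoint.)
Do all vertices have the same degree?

Yes

Degrees: A:6, B:6, C:6, D:6, E:6, F:6, G:6, H:6, I:6
Every vertex has degree 6, so the graph is 6-regular.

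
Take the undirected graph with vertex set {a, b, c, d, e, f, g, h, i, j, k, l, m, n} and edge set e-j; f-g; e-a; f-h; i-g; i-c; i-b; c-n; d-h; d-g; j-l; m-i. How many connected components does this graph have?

Component: {k}
Component: {a, e, j, l}
Component: {b, c, d, f, g, h, i, m, n}

3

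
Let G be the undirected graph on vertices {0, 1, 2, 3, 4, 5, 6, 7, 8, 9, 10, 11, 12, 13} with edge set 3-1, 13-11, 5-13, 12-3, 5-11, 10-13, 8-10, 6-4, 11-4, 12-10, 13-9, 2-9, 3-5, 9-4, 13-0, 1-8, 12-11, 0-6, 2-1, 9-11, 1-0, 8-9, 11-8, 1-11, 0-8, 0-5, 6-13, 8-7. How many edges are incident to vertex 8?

Neighbors of 8: 0, 1, 7, 9, 10, 11.

6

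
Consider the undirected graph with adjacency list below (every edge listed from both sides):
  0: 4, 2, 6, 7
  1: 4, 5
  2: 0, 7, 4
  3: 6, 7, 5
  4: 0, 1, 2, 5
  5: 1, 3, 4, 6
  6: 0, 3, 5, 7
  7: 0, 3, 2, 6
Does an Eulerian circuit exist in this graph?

Degrees: 0:4, 1:2, 2:3, 3:3, 4:4, 5:4, 6:4, 7:4
2, 3 have odd degree; an Eulerian circuit needs every degree to be even, so none exists.

No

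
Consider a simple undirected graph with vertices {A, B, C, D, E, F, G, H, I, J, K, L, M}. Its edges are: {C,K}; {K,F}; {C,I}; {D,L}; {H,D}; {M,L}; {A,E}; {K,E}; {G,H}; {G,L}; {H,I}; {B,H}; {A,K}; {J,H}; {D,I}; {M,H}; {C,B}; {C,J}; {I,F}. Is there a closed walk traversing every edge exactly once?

Degrees: A:2, B:2, C:4, D:3, E:2, F:2, G:2, H:6, I:4, J:2, K:4, L:3, M:2
Vertices with odd degree: D, L. An Eulerian circuit requires all degrees even.

No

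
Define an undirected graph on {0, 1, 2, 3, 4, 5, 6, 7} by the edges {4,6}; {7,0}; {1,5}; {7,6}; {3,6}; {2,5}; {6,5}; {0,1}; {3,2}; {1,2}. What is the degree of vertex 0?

2

Neighbors of 0: 1, 7.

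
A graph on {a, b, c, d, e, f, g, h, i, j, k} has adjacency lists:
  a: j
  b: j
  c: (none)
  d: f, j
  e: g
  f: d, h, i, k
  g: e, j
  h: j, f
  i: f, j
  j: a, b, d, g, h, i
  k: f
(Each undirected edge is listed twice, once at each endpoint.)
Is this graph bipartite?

Partition the vertices as {c, e, f, j} vs {a, b, d, g, h, i, k}. Each listed edge has one endpoint in each part, so the graph is bipartite.

Yes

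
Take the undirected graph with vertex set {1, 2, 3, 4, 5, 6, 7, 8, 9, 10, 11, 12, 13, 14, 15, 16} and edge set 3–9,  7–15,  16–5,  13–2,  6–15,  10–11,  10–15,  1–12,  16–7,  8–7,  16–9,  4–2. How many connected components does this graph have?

Component: {14}
Component: {1, 12}
Component: {2, 4, 13}
Component: {3, 5, 6, 7, 8, 9, 10, 11, 15, 16}

4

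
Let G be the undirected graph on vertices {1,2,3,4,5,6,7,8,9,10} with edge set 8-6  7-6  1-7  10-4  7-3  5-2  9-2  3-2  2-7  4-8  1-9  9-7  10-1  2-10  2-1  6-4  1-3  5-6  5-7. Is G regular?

No

Degrees: 1:5, 2:6, 3:3, 4:3, 5:3, 6:4, 7:6, 8:2, 9:3, 10:3
Degrees are not all equal (e.g. deg(8)=2 but deg(2)=6); not regular.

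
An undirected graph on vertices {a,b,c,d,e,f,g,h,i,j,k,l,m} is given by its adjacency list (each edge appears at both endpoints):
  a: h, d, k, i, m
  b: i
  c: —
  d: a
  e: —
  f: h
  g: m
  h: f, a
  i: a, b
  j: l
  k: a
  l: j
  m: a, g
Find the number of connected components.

4

Component: {c}
Component: {e}
Component: {j, l}
Component: {a, b, d, f, g, h, i, k, m}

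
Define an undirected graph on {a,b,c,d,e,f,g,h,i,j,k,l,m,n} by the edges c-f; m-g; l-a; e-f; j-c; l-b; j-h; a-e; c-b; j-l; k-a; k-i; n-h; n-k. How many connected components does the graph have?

Component: {d}
Component: {g, m}
Component: {a, b, c, e, f, h, i, j, k, l, n}

3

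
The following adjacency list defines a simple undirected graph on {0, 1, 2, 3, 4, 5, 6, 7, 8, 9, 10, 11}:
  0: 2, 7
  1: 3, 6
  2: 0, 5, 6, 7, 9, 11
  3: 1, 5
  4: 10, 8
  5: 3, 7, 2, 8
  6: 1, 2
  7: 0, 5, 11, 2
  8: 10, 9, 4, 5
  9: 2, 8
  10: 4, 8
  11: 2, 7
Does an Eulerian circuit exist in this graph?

Degrees: 0:2, 1:2, 2:6, 3:2, 4:2, 5:4, 6:2, 7:4, 8:4, 9:2, 10:2, 11:2
Every vertex has even degree and the edges form a single connected piece, so an Eulerian circuit exists.

Yes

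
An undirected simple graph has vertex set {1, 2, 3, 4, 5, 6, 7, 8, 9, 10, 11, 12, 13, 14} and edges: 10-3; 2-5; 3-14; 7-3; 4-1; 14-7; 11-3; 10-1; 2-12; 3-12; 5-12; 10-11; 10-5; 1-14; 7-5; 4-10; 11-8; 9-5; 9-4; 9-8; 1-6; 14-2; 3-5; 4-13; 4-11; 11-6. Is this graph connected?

Yes

A breadth-first search from 1 visits 1, 14, 10, 6, 4, 7, 2, 3, 5, 11, 9, 13, 12, 8 — all 14 vertices — so the graph is connected.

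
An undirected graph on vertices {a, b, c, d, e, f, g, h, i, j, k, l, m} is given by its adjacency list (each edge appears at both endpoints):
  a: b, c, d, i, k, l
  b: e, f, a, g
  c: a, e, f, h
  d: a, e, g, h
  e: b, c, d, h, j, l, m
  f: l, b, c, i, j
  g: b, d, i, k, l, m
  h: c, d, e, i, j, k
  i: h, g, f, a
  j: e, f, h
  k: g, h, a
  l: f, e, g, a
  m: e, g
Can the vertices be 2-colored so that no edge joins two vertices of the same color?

j-h-e-j is an odd cycle (length 3), and a bipartite graph can contain only even cycles.

No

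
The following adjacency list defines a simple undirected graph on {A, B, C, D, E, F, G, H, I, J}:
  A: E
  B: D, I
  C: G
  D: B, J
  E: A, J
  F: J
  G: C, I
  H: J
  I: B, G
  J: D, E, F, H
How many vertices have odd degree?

Degrees: A:1, B:2, C:1, D:2, E:2, F:1, G:2, H:1, I:2, J:4
Odd-degree vertices: A, C, F, H.

4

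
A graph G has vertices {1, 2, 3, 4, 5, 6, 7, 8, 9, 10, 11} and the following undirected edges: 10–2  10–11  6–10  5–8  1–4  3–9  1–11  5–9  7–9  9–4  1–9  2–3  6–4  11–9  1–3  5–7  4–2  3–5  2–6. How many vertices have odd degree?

Degrees: 1:4, 2:4, 3:4, 4:4, 5:4, 6:3, 7:2, 8:1, 9:6, 10:3, 11:3
Odd-degree vertices: 6, 8, 10, 11.

4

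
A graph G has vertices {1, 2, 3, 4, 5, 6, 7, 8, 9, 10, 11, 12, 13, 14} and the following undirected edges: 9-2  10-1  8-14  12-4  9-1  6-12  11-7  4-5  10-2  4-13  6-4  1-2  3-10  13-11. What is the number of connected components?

Component: {8, 14}
Component: {1, 2, 3, 9, 10}
Component: {4, 5, 6, 7, 11, 12, 13}

3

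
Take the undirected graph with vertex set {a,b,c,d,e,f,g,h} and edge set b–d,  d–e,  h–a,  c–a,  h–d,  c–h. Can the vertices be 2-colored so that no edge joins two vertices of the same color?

The cycle c-a-h-c has length 3, which is odd, so the graph is not bipartite.

No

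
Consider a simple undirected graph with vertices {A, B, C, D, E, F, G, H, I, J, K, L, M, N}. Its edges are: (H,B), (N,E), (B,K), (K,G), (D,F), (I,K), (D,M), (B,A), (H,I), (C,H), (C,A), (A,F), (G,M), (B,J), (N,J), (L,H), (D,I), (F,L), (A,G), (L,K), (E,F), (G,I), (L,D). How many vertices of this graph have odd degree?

Degrees: A:4, B:4, C:2, D:4, E:2, F:4, G:4, H:4, I:4, J:2, K:4, L:4, M:2, N:2
Odd-degree vertices: none.

0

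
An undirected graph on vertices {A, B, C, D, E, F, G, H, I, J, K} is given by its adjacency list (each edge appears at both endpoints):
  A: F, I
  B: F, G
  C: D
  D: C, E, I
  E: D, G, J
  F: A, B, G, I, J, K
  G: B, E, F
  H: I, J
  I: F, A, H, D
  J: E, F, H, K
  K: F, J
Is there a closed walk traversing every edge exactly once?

Degrees: A:2, B:2, C:1, D:3, E:3, F:6, G:3, H:2, I:4, J:4, K:2
Vertices with odd degree: C, D, E, G. An Eulerian circuit requires all degrees even.

No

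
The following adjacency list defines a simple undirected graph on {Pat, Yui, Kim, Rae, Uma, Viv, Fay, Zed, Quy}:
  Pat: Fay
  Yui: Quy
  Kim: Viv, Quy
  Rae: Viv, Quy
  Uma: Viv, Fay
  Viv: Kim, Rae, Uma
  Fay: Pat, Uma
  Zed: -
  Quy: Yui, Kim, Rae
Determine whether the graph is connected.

Component: {Zed}
Component: {Pat, Yui, Kim, Rae, Uma, Viv, Fay, Quy}
There are 2 separate components, so the graph is not connected.

No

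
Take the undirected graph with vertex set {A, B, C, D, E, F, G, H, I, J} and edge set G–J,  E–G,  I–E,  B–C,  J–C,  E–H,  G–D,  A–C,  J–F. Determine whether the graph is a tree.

Yes

The graph has 10 vertices and 9 edges.
Connected and |E| = |V| - 1, which characterizes a tree.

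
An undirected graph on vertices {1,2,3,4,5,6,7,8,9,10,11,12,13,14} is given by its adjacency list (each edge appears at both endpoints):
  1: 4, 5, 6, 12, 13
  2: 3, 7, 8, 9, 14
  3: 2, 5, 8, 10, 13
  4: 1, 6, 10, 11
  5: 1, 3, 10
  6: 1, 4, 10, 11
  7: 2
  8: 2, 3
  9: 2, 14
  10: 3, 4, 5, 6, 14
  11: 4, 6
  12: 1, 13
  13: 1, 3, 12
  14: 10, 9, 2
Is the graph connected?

A breadth-first search from 1 visits 1, 13, 6, 12, 4, 5, 3, 11, 10, 8, 2, 14, 7, 9 — all 14 vertices — so the graph is connected.

Yes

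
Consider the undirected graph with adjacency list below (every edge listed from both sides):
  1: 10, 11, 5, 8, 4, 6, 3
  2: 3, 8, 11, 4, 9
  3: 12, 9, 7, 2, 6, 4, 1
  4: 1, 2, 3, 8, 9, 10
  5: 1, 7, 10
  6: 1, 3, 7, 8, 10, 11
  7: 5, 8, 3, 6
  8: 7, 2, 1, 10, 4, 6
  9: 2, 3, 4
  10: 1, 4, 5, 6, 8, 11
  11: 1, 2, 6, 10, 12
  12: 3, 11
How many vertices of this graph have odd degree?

Degrees: 1:7, 2:5, 3:7, 4:6, 5:3, 6:6, 7:4, 8:6, 9:3, 10:6, 11:5, 12:2
Odd-degree vertices: 1, 2, 3, 5, 9, 11.

6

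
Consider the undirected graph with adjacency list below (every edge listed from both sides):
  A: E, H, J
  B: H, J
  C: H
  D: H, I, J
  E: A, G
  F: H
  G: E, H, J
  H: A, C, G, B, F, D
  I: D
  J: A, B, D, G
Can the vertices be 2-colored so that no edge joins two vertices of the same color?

A valid 2-coloring puts {E, H, I, J} on one side and {A, B, C, D, F, G} on the other; every edge crosses between the two sides.

Yes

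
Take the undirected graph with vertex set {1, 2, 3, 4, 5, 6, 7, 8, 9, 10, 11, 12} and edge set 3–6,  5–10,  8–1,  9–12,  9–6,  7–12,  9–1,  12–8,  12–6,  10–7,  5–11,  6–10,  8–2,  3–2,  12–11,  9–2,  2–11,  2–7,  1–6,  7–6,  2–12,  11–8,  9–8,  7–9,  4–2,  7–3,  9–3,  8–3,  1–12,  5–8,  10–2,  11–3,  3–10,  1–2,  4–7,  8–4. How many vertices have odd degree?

Degrees: 1:5, 2:9, 3:7, 4:3, 5:3, 6:6, 7:7, 8:8, 9:7, 10:5, 11:5, 12:7
Odd-degree vertices: 1, 2, 3, 4, 5, 7, 9, 10, 11, 12.

10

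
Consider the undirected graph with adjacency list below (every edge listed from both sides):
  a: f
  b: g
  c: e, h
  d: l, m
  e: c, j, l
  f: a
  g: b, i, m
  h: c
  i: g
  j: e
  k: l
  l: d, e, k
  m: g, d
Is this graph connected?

Component: {a, f}
Component: {b, c, d, e, g, h, i, j, k, l, m}
There are 2 separate components, so the graph is not connected.

No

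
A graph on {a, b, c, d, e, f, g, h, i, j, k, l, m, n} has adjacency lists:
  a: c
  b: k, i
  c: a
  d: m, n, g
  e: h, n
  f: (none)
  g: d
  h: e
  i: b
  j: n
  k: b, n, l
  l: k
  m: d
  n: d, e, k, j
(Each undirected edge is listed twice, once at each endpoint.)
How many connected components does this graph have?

Component: {f}
Component: {a, c}
Component: {b, d, e, g, h, i, j, k, l, m, n}

3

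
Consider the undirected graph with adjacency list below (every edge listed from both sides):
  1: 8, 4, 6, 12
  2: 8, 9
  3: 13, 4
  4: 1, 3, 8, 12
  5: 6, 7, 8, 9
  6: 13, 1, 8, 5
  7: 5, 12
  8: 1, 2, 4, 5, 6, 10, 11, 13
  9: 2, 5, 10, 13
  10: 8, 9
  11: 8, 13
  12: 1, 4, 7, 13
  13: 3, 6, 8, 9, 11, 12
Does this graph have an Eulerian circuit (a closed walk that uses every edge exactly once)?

Degrees: 1:4, 2:2, 3:2, 4:4, 5:4, 6:4, 7:2, 8:8, 9:4, 10:2, 11:2, 12:4, 13:6
All degrees are even and the non-isolated vertices are connected — an Eulerian circuit exists.

Yes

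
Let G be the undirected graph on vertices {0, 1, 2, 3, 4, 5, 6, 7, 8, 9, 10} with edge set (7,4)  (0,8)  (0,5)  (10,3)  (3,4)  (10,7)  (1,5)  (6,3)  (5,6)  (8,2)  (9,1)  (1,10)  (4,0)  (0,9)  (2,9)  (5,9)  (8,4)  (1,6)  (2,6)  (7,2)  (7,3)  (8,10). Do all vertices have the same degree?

Yes

Degrees: 0:4, 1:4, 2:4, 3:4, 4:4, 5:4, 6:4, 7:4, 8:4, 9:4, 10:4
Every vertex has degree 4, so the graph is 4-regular.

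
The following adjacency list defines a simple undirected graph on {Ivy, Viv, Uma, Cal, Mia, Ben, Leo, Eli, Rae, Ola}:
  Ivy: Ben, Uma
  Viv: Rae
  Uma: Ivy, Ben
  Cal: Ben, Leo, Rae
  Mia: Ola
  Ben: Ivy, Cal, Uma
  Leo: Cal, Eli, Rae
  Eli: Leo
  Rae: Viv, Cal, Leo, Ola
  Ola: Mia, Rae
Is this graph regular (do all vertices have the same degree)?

Degrees: Ivy:2, Viv:1, Uma:2, Cal:3, Mia:1, Ben:3, Leo:3, Eli:1, Rae:4, Ola:2
Vertex Viv has degree 1 while Rae has degree 4, so the graph is not regular.

No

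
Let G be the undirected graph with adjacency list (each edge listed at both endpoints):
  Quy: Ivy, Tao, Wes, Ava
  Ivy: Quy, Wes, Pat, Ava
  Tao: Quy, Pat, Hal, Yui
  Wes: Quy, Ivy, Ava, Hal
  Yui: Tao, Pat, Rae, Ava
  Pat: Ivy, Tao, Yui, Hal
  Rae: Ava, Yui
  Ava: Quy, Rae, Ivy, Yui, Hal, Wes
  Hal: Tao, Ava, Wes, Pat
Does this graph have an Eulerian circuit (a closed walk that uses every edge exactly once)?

Degrees: Quy:4, Ivy:4, Tao:4, Wes:4, Yui:4, Pat:4, Rae:2, Ava:6, Hal:4
Every vertex has even degree and the edges form a single connected piece, so an Eulerian circuit exists.

Yes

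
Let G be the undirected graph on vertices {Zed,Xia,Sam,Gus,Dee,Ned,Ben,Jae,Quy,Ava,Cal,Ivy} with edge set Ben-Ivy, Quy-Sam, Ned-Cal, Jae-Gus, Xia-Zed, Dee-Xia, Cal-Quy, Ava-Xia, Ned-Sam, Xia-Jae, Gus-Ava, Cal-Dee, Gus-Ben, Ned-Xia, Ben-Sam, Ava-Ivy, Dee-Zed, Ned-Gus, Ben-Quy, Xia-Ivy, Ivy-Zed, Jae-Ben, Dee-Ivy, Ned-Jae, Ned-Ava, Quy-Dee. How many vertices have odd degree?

Degrees: Zed:3, Xia:6, Sam:3, Gus:4, Dee:5, Ned:6, Ben:5, Jae:4, Quy:4, Ava:4, Cal:3, Ivy:5
Odd-degree vertices: Zed, Sam, Dee, Ben, Cal, Ivy.

6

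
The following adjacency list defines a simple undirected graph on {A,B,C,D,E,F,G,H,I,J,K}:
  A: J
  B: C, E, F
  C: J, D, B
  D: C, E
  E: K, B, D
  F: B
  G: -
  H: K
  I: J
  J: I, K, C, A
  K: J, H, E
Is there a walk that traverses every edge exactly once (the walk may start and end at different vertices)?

Degrees: A:1, B:3, C:3, D:2, E:3, F:1, G:0, H:1, I:1, J:4, K:3
Odd-degree vertices: A, B, C, E, F, H, I, K (8 total).
With 8 odd-degree vertices (more than two), no single trail can use every edge.

No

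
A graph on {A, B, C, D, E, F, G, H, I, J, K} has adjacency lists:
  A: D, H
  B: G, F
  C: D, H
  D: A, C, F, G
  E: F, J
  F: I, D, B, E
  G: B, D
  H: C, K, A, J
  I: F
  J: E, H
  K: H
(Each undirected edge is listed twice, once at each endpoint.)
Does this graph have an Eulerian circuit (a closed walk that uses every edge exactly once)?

Degrees: A:2, B:2, C:2, D:4, E:2, F:4, G:2, H:4, I:1, J:2, K:1
I, K have odd degree; an Eulerian circuit needs every degree to be even, so none exists.

No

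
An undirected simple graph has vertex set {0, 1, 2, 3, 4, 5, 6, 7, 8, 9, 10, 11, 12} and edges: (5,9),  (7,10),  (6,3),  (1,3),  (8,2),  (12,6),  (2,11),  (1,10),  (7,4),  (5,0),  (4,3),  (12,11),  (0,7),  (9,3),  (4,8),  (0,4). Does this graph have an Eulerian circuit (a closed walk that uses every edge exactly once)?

Degrees: 0:3, 1:2, 2:2, 3:4, 4:4, 5:2, 6:2, 7:3, 8:2, 9:2, 10:2, 11:2, 12:2
Vertices with odd degree: 0, 7. An Eulerian circuit requires all degrees even.

No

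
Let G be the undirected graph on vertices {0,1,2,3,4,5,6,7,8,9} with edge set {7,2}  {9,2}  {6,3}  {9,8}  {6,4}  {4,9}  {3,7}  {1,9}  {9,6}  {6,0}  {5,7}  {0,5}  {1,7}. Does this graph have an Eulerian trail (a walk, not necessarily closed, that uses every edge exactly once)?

Degrees: 0:2, 1:2, 2:2, 3:2, 4:2, 5:2, 6:4, 7:4, 8:1, 9:5
Odd-degree vertices: 8, 9 (2 total).
The non-isolated vertices are connected and exactly 2 have odd degree, so an Eulerian trail exists (from 8 to 9).

Yes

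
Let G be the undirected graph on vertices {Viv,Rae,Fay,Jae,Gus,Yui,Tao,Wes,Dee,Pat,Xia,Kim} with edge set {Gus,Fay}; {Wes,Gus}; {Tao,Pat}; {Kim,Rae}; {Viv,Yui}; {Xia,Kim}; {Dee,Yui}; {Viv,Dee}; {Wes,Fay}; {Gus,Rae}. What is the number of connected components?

Component: {Jae}
Component: {Tao, Pat}
Component: {Viv, Yui, Dee}
Component: {Rae, Fay, Gus, Wes, Xia, Kim}

4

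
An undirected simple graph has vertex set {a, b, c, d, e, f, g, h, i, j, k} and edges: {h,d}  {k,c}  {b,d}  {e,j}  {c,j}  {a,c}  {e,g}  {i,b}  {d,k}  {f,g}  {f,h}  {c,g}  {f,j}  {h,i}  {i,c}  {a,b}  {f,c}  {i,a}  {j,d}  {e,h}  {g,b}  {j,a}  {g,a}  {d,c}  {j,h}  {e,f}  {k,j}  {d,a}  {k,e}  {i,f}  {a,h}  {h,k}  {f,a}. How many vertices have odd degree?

8

Degrees: a:8, b:4, c:7, d:6, e:5, f:7, g:5, h:7, i:5, j:7, k:5
Odd-degree vertices: c, e, f, g, h, i, j, k.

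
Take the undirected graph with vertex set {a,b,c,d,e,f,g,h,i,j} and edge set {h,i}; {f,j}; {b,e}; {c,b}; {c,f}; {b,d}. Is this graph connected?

Component: {a}
Component: {g}
Component: {h, i}
Component: {b, c, d, e, f, j}
There are 4 separate components, so the graph is not connected.

No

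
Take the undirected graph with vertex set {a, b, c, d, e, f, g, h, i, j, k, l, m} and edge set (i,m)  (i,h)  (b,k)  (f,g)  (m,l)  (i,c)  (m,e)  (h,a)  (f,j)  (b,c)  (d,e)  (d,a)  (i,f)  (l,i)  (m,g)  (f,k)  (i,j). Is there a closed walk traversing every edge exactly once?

Degrees: a:2, b:2, c:2, d:2, e:2, f:4, g:2, h:2, i:6, j:2, k:2, l:2, m:4
All degrees are even and the non-isolated vertices are connected — an Eulerian circuit exists.

Yes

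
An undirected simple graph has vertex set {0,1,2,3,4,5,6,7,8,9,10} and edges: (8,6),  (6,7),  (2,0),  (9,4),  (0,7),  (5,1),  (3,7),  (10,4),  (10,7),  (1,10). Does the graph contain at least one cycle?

|V| = 11, |E| = 10, number of components = 1.
Since 10 = 11 - 1, the graph is a forest and contains no cycle.

No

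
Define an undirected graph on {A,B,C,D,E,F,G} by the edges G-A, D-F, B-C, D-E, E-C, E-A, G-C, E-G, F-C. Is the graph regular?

Degrees: A:2, B:1, C:4, D:2, E:4, F:2, G:3
Vertex B has degree 1 while C has degree 4, so the graph is not regular.

No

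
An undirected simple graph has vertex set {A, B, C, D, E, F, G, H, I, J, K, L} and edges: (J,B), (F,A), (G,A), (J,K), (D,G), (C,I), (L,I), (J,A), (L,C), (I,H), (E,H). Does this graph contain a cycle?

Yes

|V| = 12, |E| = 11, number of components = 2.
Since 11 > 12 - 2, a cycle must exist; for instance C-I-L-C.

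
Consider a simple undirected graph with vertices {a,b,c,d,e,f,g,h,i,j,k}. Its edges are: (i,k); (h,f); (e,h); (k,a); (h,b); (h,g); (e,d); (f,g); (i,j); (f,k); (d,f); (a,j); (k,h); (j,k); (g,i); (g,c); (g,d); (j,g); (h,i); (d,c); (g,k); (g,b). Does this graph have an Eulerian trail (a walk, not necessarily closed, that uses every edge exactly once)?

Degrees: a:2, b:2, c:2, d:4, e:2, f:4, g:8, h:6, i:4, j:4, k:6
Odd-degree vertices: none (0 total).
With 0 odd-degree vertices and all edges in one connected piece, an Eulerian trail exists.

Yes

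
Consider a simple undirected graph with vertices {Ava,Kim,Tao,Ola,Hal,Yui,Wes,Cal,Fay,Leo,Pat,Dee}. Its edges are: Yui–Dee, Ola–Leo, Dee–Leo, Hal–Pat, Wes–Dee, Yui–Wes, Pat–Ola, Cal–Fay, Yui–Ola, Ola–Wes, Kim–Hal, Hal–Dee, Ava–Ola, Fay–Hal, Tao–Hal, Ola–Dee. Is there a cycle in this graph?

Yes

|V| = 12, |E| = 16, number of components = 1.
Since 16 > 12 - 1, a cycle must exist; for instance Ola-Pat-Hal-Dee-Leo-Ola.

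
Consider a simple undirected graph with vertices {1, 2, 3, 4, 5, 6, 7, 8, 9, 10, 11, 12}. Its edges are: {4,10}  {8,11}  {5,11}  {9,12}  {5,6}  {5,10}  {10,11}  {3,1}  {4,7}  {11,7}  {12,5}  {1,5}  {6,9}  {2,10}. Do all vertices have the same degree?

No

Degrees: 1:2, 2:1, 3:1, 4:2, 5:5, 6:2, 7:2, 8:1, 9:2, 10:4, 11:4, 12:2
Degrees are not all equal (e.g. deg(2)=1 but deg(5)=5); not regular.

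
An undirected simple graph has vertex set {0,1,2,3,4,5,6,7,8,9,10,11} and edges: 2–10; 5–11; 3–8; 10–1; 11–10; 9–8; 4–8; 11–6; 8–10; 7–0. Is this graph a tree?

The graph has 12 vertices and 10 edges.
It splits into 2 components, so it cannot be a tree.

No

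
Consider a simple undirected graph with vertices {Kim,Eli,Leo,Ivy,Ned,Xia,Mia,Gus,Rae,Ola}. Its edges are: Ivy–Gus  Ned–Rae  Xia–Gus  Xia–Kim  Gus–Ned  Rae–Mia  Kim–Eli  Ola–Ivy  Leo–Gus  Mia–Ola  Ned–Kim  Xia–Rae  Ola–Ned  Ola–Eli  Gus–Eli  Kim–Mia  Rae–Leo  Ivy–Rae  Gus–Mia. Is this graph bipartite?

Yes

A valid 2-coloring puts {Eli, Leo, Ivy, Ned, Xia, Mia} on one side and {Kim, Gus, Rae, Ola} on the other; every edge crosses between the two sides.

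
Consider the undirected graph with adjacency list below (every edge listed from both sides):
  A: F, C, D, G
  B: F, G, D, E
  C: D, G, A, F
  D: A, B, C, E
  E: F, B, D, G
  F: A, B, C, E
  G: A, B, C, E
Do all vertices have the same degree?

Yes

Degrees: A:4, B:4, C:4, D:4, E:4, F:4, G:4
Every vertex has degree 4, so the graph is 4-regular.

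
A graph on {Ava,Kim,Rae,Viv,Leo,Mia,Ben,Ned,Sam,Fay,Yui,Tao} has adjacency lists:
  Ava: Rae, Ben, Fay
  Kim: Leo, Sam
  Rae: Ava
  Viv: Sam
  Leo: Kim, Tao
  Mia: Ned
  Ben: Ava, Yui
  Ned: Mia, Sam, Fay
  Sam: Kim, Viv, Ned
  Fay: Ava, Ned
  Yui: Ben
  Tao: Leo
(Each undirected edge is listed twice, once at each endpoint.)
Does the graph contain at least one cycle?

|V| = 12, |E| = 11, number of components = 1.
Since 11 = 12 - 1, the graph is a forest and contains no cycle.

No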